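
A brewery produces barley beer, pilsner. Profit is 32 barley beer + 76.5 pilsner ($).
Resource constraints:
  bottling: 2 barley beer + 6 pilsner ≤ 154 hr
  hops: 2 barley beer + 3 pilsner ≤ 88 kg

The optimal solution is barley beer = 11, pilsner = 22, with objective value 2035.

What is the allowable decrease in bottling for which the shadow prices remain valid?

66

Binding constraints: bottling, hops. The basis is B = [[2,6],[2,3]] with det -6.
Per unit decrease in bottling, x* moves by d = (0.5, -0.3333).
The basis stays optimal until pilsner reaches 0; allowable decrease = 66 hr.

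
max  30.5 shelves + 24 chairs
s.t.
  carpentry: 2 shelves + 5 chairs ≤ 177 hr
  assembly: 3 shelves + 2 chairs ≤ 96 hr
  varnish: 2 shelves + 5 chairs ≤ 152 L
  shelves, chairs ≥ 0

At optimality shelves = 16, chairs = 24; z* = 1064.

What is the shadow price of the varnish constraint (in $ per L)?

1

At the optimum: carpentry uses 152 of 177 (slack = 25); assembly uses 96 of 96 (binding); varnish uses 152 of 152 (binding).
Since carpentry is not tight, its dual is 0.
From A_Bᵀ y = c: 3·y_assembly + 2·y_varnish = 30.5; 2·y_assembly + 5·y_varnish = 24.
Solving: y_assembly = 9.5, y_varnish = 1.
Shadow price of varnish = 1.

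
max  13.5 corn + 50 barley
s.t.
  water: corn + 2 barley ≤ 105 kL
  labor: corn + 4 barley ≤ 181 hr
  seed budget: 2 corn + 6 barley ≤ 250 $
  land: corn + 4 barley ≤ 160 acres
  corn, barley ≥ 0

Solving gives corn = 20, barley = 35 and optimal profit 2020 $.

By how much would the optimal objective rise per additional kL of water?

0

At the optimum: water uses 90 of 105 (slack = 15); labor uses 160 of 181 (slack = 21); seed budget uses 250 of 250 (binding); land uses 160 of 160 (binding).
Since water, labor are not tight, their duals are 0.
From A_Bᵀ y = c: 2·y_seed budget + 1·y_land = 13.5; 6·y_seed budget + 4·y_land = 50.
Solving: y_seed budget = 2, y_land = 9.5.
Shadow price of water = 0.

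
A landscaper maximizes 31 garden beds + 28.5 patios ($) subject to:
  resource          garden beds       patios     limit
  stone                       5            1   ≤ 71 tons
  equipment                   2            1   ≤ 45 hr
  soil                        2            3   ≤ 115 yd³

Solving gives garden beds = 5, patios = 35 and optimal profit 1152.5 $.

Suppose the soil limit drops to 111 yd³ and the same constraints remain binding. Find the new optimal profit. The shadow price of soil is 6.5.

Δb = -4, so new z* = 1152.5 + (6.5)·(-4) = 1152.5 − 26 = 1126.5.

1126.5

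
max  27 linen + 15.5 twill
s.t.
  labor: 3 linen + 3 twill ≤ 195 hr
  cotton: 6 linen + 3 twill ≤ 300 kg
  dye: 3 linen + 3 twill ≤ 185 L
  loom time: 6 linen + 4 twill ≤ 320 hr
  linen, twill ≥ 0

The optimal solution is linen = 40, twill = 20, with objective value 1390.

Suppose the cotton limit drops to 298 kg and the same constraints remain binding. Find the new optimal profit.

1385

Binding: cotton and loom time. Non-binding: labor (15 unused), dye (5 unused).
Slack constraints have shadow price 0 (complementary slackness).
From A_Bᵀ y = c: 6·y_cotton + 6·y_loom time = 27; 3·y_cotton + 4·y_loom time = 15.5.
Solving: y_cotton = 2.5, y_loom time = 2.
Δz = y_cotton·Δb = 2.5 × (-2) = -5, so new z* = 1390 − 5 = 1385.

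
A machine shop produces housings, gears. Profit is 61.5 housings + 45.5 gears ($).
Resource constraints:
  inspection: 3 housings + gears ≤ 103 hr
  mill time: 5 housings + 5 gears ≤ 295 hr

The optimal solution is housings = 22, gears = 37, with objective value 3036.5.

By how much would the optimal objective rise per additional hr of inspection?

8

Check each constraint at x*: inspection 103/103 (tight); mill time 295/295 (tight).
Dual feasibility on the basic columns requires 3·y_inspection + 5·y_mill time = 61.5, 1·y_inspection + 5·y_mill time = 45.5.
Solving: y_inspection = 8, y_mill time = 7.5.
Shadow price of inspection = 8.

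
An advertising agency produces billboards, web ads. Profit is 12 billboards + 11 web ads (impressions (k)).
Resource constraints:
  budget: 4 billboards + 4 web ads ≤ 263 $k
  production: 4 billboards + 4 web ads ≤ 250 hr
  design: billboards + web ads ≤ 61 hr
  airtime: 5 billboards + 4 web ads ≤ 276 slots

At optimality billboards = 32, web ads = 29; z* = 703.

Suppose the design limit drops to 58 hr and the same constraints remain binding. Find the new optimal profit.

At the optimum: budget uses 244 of 263 (slack = 19); production uses 244 of 250 (slack = 6); design uses 61 of 61 (binding); airtime uses 276 of 276 (binding).
By complementary slackness, y = 0 for the non-binding constraints.
From A_Bᵀ y = c: 1·y_design + 5·y_airtime = 12; 1·y_design + 4·y_airtime = 11.
Solving: y_design = 7, y_airtime = 1.
Δz = y_design·Δb = 7 × (-3) = -21, so new z* = 703 − 21 = 682.

682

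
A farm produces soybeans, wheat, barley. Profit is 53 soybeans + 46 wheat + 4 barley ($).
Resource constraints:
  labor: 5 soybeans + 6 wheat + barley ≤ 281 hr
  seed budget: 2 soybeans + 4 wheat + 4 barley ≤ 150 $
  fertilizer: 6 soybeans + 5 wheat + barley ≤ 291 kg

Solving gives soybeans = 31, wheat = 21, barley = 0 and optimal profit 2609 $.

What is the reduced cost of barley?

Binding: labor and fertilizer. Non-binding: seed budget (4 unused).
Since seed budget is not tight, its dual is 0.
The binding rows give the dual system: 5·y_labor + 6·y_fertilizer = 53 and 6·y_labor + 5·y_fertilizer = 46.
This yields shadow prices y_labor = 1, y_fertilizer = 8.
Reduced cost of barley: c₃ − yᵀa₃ = 4 − (1·1 + 8·1) = 4 − 9 = -5.

-5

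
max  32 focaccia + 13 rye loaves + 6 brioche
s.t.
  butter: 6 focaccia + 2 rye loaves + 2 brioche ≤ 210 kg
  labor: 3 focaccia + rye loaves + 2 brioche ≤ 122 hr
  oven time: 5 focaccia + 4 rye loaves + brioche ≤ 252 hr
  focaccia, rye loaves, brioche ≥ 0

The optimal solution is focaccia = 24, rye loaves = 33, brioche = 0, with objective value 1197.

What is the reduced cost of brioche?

-4

Check each constraint at x*: butter 210/210 (tight); labor 105/122 (slack 17); oven time 252/252 (tight).
Slack constraints have shadow price 0 (complementary slackness).
Dual feasibility on the basic columns requires 6·y_butter + 5·y_oven time = 32, 2·y_butter + 4·y_oven time = 13.
Solving: y_butter = 4.5, y_oven time = 1.
Reduced cost of brioche: c₃ − yᵀa₃ = 6 − (4.5·2 + 1·1) = 6 − 10 = -4.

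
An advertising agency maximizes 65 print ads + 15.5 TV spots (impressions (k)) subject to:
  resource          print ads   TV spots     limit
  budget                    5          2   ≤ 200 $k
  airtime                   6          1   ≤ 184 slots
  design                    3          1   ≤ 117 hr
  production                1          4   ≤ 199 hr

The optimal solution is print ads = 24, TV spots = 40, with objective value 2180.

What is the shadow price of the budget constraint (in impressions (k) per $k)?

Check each constraint at x*: budget 200/200 (tight); airtime 184/184 (tight); design 112/117 (slack 5); production 184/199 (slack 15).
Since design, production are not tight, their duals are 0.
Dual feasibility on the basic columns requires 5·y_budget + 6·y_airtime = 65, 2·y_budget + 1·y_airtime = 15.5.
This yields shadow prices y_budget = 4, y_airtime = 7.5.
Shadow price of budget = 4.

4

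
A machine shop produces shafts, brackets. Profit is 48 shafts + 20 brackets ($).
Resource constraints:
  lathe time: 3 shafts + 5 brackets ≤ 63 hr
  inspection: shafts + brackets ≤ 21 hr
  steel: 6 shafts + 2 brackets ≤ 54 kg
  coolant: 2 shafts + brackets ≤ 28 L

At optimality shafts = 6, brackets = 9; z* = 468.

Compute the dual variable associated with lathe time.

1

Check each constraint at x*: lathe time 63/63 (tight); inspection 15/21 (slack 6); steel 54/54 (tight); coolant 21/28 (slack 7).
By complementary slackness, y = 0 for the non-binding constraints.
The binding rows give the dual system: 3·y_lathe time + 6·y_steel = 48 and 5·y_lathe time + 2·y_steel = 20.
This yields shadow prices y_lathe time = 1, y_steel = 7.5.
Shadow price of lathe time = 1.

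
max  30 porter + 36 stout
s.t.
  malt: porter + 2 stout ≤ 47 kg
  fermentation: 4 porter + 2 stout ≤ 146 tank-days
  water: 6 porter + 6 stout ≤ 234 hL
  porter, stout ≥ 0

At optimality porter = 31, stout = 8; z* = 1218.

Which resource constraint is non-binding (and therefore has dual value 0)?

malt: 47/47 (binding)
fermentation: 140/146 (slack 6)
water: 234/234 (binding)
By complementary slackness, a constraint with positive slack has shadow price 0 → fermentation.

fermentation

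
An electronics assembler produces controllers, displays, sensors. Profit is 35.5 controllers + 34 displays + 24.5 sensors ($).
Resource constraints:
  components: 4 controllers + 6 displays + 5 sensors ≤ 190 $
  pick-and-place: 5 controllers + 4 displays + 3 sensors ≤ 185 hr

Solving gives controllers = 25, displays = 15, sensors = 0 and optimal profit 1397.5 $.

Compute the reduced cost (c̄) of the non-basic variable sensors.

-2

Both components and pick-and-place are binding at x*.
Dual feasibility on the basic columns requires 4·y_components + 5·y_pick-and-place = 35.5, 6·y_components + 4·y_pick-and-place = 34.
→ y_components = 2 and y_pick-and-place = 5.5.
Reduced cost of sensors: c₃ − yᵀa₃ = 24.5 − (2·5 + 5.5·3) = 24.5 − 26.5 = -2.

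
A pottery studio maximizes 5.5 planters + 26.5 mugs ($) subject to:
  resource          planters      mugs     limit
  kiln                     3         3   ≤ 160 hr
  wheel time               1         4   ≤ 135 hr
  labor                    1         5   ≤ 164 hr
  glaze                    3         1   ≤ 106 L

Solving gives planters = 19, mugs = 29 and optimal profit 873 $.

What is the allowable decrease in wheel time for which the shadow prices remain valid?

3.8

Binding constraints: wheel time, labor. The basis is B = [[1,4],[1,5]] with det 1.
Per unit decrease in wheel time, x* moves by d = (-5, 1).
The basis stays optimal until planters reaches 0; allowable decrease = 3.8 hr.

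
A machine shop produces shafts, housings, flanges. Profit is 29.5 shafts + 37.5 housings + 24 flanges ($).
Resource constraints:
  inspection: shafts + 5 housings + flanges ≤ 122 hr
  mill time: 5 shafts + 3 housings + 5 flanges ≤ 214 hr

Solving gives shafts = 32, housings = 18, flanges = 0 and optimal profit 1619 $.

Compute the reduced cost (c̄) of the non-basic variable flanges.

-5.5

At the optimum: inspection uses 122 of 122 (binding); mill time uses 214 of 214 (binding).
From A_Bᵀ y = c: 1·y_inspection + 5·y_mill time = 29.5; 5·y_inspection + 3·y_mill time = 37.5.
Solving: y_inspection = 4.5, y_mill time = 5.
Reduced cost of flanges: c₃ − yᵀa₃ = 24 − (4.5·1 + 5·5) = 24 − 29.5 = -5.5.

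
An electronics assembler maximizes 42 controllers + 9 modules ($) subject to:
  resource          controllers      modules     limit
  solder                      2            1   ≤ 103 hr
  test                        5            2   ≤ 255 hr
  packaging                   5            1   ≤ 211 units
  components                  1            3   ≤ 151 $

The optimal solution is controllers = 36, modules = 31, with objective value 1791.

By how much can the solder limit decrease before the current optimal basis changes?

18.6

Binding constraints: solder, packaging. The basis is B = [[2,1],[5,1]] with det -3.
Per unit decrease in solder, x* moves by d = (0.3333, -1.6667).
The basis stays optimal until modules reaches 0; allowable decrease = 18.6 hr.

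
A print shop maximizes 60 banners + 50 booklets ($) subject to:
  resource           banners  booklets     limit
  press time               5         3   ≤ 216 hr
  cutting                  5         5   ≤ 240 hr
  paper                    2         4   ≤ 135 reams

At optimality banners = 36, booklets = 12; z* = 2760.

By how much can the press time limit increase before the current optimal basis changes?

Binding constraints: press time, cutting. The basis is B = [[5,3],[5,5]] with det 10.
Per unit increase in press time, x* moves by d = (0.5, -0.5).
The basis stays optimal until booklets reaches 0; allowable increase = 24 hr.

24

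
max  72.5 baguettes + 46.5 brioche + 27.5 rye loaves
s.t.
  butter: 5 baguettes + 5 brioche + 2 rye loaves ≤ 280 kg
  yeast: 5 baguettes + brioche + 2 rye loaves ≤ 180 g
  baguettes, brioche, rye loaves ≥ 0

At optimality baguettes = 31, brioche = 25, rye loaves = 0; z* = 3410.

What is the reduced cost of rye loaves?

At the optimum: butter uses 280 of 280 (binding); yeast uses 180 of 180 (binding).
The binding rows give the dual system: 5·y_butter + 5·y_yeast = 72.5 and 5·y_butter + 1·y_yeast = 46.5.
Solving: y_butter = 8, y_yeast = 6.5.
Reduced cost of rye loaves: c₃ − yᵀa₃ = 27.5 − (8·2 + 6.5·2) = 27.5 − 29 = -1.5.

-1.5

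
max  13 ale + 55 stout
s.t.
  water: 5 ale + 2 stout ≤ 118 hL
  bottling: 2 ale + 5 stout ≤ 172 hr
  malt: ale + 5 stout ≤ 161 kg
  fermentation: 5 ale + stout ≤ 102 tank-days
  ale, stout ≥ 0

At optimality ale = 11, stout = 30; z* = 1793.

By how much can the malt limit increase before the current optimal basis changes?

Binding constraints: bottling, malt. The basis is B = [[2,5],[1,5]] with det 5.
Per unit increase in malt, x* moves by d = (-1, 0.4).
The basis stays optimal until ale reaches 0; allowable increase = 11 kg.

11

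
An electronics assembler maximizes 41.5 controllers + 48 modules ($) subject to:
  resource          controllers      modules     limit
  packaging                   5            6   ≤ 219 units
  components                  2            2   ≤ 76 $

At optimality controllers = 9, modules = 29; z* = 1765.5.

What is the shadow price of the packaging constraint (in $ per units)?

6.5

At the optimum: packaging uses 219 of 219 (binding); components uses 76 of 76 (binding).
Dual feasibility on the basic columns requires 5·y_packaging + 2·y_components = 41.5, 6·y_packaging + 2·y_components = 48.
This yields shadow prices y_packaging = 6.5, y_components = 4.5.
Shadow price of packaging = 6.5.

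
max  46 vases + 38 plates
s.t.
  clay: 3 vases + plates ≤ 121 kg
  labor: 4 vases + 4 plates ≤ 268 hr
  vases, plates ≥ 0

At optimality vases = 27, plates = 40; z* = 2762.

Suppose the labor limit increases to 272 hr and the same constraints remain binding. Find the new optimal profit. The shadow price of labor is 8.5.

Δb = 4, so new z* = 2762 + (8.5)·(4) = 2762 + 34 = 2796.

2796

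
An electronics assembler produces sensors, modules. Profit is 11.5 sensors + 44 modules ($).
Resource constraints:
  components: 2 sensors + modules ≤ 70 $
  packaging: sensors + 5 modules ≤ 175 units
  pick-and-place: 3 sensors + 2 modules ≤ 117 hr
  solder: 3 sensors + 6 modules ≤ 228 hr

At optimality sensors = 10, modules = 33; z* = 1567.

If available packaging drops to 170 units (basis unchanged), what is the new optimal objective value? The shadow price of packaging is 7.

1532

Δb = -5, so new z* = 1567 + (7)·(-5) = 1567 − 35 = 1532.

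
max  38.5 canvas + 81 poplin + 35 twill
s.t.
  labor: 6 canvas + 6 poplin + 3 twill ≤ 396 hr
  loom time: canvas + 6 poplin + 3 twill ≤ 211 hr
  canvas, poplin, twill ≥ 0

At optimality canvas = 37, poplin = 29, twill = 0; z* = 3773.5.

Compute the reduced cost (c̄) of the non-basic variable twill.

-5.5

Both labor and loom time are binding at x*.
The binding rows give the dual system: 6·y_labor + 1·y_loom time = 38.5 and 6·y_labor + 6·y_loom time = 81.
This yields shadow prices y_labor = 5, y_loom time = 8.5.
Reduced cost of twill: c₃ − yᵀa₃ = 35 − (5·3 + 8.5·3) = 35 − 40.5 = -5.5.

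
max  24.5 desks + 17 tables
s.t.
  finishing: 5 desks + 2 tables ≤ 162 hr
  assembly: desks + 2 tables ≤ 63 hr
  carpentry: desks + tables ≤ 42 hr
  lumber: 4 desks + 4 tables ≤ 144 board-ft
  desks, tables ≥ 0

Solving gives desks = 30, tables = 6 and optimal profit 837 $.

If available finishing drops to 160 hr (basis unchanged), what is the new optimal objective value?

832

At the optimum: finishing uses 162 of 162 (binding); assembly uses 42 of 63 (slack = 21); carpentry uses 36 of 42 (slack = 6); lumber uses 144 of 144 (binding).
Since assembly, carpentry are not tight, their duals are 0.
From A_Bᵀ y = c: 5·y_finishing + 4·y_lumber = 24.5; 2·y_finishing + 4·y_lumber = 17.
This yields shadow prices y_finishing = 2.5, y_lumber = 3.
Δz = y_finishing·Δb = 2.5 × (-2) = -5, so new z* = 837 − 5 = 832.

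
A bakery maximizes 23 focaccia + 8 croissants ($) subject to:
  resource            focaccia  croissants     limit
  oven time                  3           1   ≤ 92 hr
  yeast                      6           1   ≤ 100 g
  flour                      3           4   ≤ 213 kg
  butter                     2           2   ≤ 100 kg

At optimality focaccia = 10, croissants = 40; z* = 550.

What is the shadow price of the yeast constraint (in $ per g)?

3

At the optimum: oven time uses 70 of 92 (slack = 22); yeast uses 100 of 100 (binding); flour uses 190 of 213 (slack = 23); butter uses 100 of 100 (binding).
Since oven time, flour are not tight, their duals are 0.
The binding rows give the dual system: 6·y_yeast + 2·y_butter = 23 and 1·y_yeast + 2·y_butter = 8.
This yields shadow prices y_yeast = 3, y_butter = 2.5.
Shadow price of yeast = 3.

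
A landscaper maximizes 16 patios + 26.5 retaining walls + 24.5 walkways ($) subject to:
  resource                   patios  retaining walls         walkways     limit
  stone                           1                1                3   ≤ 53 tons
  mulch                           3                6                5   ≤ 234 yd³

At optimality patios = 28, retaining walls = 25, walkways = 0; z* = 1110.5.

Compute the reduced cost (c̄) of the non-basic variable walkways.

Both stone and mulch are binding at x*.
The binding rows give the dual system: 1·y_stone + 3·y_mulch = 16 and 1·y_stone + 6·y_mulch = 26.5.
This yields shadow prices y_stone = 5.5, y_mulch = 3.5.
Reduced cost of walkways: c₃ − yᵀa₃ = 24.5 − (5.5·3 + 3.5·5) = 24.5 − 34 = -9.5.

-9.5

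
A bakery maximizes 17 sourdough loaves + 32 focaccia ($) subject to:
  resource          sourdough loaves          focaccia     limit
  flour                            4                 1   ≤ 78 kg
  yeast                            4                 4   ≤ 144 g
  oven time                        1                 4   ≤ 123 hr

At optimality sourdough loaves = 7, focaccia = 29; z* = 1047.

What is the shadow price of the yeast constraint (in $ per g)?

3

At the optimum: flour uses 57 of 78 (slack = 21); yeast uses 144 of 144 (binding); oven time uses 123 of 123 (binding).
Since flour is not tight, its dual is 0.
From A_Bᵀ y = c: 4·y_yeast + 1·y_oven time = 17; 4·y_yeast + 4·y_oven time = 32.
This yields shadow prices y_yeast = 3, y_oven time = 5.
Shadow price of yeast = 3.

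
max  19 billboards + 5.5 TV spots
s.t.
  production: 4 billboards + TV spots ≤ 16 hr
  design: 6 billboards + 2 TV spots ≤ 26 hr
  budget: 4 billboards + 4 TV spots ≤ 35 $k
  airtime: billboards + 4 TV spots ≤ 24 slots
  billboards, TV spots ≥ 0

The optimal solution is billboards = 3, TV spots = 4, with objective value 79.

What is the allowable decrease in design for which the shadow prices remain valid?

Binding constraints: production, design. The basis is B = [[4,1],[6,2]] with det 2.
Per unit decrease in design, x* moves by d = (0.5, -2).
The basis stays optimal until TV spots reaches 0; allowable decrease = 2 hr.

2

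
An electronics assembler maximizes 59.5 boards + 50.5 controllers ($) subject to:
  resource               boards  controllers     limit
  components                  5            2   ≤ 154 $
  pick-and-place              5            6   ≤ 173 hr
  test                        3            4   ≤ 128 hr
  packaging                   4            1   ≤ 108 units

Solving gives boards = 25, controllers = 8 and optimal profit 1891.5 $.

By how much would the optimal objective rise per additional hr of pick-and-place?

Binding: pick-and-place and packaging. Non-binding: components (13 unused), test (21 unused).
By complementary slackness, y = 0 for the non-binding constraints.
From A_Bᵀ y = c: 5·y_pick-and-place + 4·y_packaging = 59.5; 6·y_pick-and-place + 1·y_packaging = 50.5.
→ y_pick-and-place = 7.5 and y_packaging = 5.5.
Shadow price of pick-and-place = 7.5.

7.5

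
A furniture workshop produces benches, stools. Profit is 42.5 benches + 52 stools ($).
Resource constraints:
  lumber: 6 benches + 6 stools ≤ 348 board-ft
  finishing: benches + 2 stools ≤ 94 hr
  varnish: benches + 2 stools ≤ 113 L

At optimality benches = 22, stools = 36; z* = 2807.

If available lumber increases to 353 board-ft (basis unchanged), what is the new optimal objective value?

Binding: lumber and finishing. Non-binding: varnish (19 unused).
By complementary slackness, y = 0 for the non-binding constraint.
Dual feasibility on the basic columns requires 6·y_lumber + 1·y_finishing = 42.5, 6·y_lumber + 2·y_finishing = 52.
→ y_lumber = 5.5 and y_finishing = 9.5.
Δz = y_lumber·Δb = 5.5 × (5) = 27.5, so new z* = 2807 + 27.5 = 2834.5.

2834.5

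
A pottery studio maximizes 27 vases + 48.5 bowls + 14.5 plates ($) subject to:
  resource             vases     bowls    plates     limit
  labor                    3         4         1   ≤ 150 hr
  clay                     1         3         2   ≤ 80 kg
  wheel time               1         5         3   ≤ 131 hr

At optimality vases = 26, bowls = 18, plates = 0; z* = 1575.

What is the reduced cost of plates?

-7

At the optimum: labor uses 150 of 150 (binding); clay uses 80 of 80 (binding); wheel time uses 116 of 131 (slack = 15).
Since wheel time is not tight, its dual is 0.
From A_Bᵀ y = c: 3·y_labor + 1·y_clay = 27; 4·y_labor + 3·y_clay = 48.5.
Solving: y_labor = 6.5, y_clay = 7.5.
Reduced cost of plates: c₃ − yᵀa₃ = 14.5 − (6.5·1 + 7.5·2) = 14.5 − 21.5 = -7.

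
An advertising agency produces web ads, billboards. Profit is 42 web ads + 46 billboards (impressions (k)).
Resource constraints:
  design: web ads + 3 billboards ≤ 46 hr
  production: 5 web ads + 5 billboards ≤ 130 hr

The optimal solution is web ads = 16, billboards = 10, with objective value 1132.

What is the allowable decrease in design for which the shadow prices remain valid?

Binding constraints: design, production. The basis is B = [[1,3],[5,5]] with det -10.
Per unit decrease in design, x* moves by d = (0.5, -0.5).
The basis stays optimal until billboards reaches 0; allowable decrease = 20 hr.

20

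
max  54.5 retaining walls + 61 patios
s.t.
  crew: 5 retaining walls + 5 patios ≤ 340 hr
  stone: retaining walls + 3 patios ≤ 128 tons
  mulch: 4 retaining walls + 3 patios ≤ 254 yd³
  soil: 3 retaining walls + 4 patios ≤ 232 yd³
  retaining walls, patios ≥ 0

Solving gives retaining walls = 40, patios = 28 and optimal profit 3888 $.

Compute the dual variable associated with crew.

Binding: crew and soil. Non-binding: stone (4 unused), mulch (10 unused).
Since stone, mulch are not tight, their duals are 0.
From A_Bᵀ y = c: 5·y_crew + 3·y_soil = 54.5; 5·y_crew + 4·y_soil = 61.
This yields shadow prices y_crew = 7, y_soil = 6.5.
Shadow price of crew = 7.

7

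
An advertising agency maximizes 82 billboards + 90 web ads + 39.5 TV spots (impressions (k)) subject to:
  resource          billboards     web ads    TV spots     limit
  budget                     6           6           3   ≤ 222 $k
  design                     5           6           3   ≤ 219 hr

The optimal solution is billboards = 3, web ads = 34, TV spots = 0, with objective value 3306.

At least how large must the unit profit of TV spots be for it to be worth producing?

45

Check each constraint at x*: budget 222/222 (tight); design 219/219 (tight).
From A_Bᵀ y = c: 6·y_budget + 5·y_design = 82; 6·y_budget + 6·y_design = 90.
→ y_budget = 7 and y_design = 8.
TV spots enters the basis when its profit ≥ yᵀa₃ = 7·3 + 8·3 = 45.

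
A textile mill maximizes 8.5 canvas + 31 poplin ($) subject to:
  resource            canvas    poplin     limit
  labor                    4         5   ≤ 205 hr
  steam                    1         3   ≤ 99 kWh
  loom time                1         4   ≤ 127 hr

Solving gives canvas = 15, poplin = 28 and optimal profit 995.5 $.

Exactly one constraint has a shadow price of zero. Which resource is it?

labor

labor: 200/205 (slack 5)
steam: 99/99 (binding)
loom time: 127/127 (binding)
By complementary slackness, a constraint with positive slack has shadow price 0 → labor.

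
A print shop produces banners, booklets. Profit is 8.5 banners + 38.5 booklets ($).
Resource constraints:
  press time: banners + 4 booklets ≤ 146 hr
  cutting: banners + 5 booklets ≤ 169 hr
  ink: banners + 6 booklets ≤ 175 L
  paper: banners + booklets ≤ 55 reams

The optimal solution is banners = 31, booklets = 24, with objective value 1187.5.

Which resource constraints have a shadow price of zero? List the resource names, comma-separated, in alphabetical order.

press time: 127/146 (slack 19)
cutting: 151/169 (slack 18)
ink: 175/175 (binding)
paper: 55/55 (binding)
By complementary slackness, a constraint with positive slack has shadow price 0 → cutting, press time.

cutting, press time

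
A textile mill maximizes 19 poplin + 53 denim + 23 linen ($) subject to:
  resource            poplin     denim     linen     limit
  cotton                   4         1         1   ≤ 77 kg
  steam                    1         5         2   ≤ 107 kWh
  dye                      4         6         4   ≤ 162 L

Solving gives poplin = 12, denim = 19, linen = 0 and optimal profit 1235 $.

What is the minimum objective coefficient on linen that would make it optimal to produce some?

At the optimum: cotton uses 67 of 77 (slack = 10); steam uses 107 of 107 (binding); dye uses 162 of 162 (binding).
By complementary slackness, y = 0 for the non-binding constraint.
Dual feasibility on the basic columns requires 1·y_steam + 4·y_dye = 19, 5·y_steam + 6·y_dye = 53.
→ y_steam = 7 and y_dye = 3.
linen enters the basis when its profit ≥ yᵀa₃ = 7·2 + 3·4 = 26.

26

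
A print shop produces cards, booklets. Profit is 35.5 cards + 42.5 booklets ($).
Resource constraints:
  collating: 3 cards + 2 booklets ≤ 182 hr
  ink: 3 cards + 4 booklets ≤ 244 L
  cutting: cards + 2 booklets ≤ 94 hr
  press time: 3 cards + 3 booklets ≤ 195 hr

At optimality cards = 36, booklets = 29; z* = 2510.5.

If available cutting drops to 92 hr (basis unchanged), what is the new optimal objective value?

2496.5

Check each constraint at x*: collating 166/182 (slack 16); ink 224/244 (slack 20); cutting 94/94 (tight); press time 195/195 (tight).
Slack constraints have shadow price 0 (complementary slackness).
The binding rows give the dual system: 1·y_cutting + 3·y_press time = 35.5 and 2·y_cutting + 3·y_press time = 42.5.
Solving: y_cutting = 7, y_press time = 9.5.
Δz = y_cutting·Δb = 7 × (-2) = -14, so new z* = 2510.5 − 14 = 2496.5.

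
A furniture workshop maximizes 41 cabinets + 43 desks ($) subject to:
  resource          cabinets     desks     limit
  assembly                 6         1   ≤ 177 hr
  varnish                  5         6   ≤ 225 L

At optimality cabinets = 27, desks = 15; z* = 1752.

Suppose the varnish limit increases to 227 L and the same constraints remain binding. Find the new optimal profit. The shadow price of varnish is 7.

Δb = 2, so new z* = 1752 + (7)·(2) = 1752 + 14 = 1766.

1766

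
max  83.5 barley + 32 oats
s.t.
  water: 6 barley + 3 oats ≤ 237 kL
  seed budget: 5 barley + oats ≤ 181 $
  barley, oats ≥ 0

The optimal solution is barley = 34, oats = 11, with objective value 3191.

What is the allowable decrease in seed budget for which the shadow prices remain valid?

102

Binding constraints: water, seed budget. The basis is B = [[6,3],[5,1]] with det -9.
Per unit decrease in seed budget, x* moves by d = (-0.3333, 0.6667).
The basis stays optimal until barley reaches 0; allowable decrease = 102 $.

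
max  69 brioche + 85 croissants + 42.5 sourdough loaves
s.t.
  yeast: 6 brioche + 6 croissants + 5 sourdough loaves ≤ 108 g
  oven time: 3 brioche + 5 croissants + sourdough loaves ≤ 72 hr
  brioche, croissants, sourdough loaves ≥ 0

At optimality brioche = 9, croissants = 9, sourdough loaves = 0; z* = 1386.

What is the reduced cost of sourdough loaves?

At the optimum: yeast uses 108 of 108 (binding); oven time uses 72 of 72 (binding).
The binding rows give the dual system: 6·y_yeast + 3·y_oven time = 69 and 6·y_yeast + 5·y_oven time = 85.
Solving: y_yeast = 7.5, y_oven time = 8.
Reduced cost of sourdough loaves: c₃ − yᵀa₃ = 42.5 − (7.5·5 + 8·1) = 42.5 − 45.5 = -3.

-3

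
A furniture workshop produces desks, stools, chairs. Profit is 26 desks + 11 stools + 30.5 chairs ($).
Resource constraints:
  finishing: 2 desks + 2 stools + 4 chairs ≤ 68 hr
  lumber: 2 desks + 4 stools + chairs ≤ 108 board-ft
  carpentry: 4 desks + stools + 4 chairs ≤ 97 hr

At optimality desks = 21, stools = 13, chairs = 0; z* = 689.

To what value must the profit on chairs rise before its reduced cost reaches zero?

Check each constraint at x*: finishing 68/68 (tight); lumber 94/108 (slack 14); carpentry 97/97 (tight).
Since lumber is not tight, its dual is 0.
From A_Bᵀ y = c: 2·y_finishing + 4·y_carpentry = 26; 2·y_finishing + 1·y_carpentry = 11.
Solving: y_finishing = 3, y_carpentry = 5.
chairs enters the basis when its profit ≥ yᵀa₃ = 3·4 + 5·4 = 32.

32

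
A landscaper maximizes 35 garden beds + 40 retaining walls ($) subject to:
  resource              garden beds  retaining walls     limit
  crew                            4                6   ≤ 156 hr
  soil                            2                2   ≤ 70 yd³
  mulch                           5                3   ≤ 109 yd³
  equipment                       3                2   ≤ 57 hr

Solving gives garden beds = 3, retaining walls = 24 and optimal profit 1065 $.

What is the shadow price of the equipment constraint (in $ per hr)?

5

Binding: crew and equipment. Non-binding: soil (16 unused), mulch (22 unused).
By complementary slackness, y = 0 for the non-binding constraints.
From A_Bᵀ y = c: 4·y_crew + 3·y_equipment = 35; 6·y_crew + 2·y_equipment = 40.
Solving: y_crew = 5, y_equipment = 5.
Shadow price of equipment = 5.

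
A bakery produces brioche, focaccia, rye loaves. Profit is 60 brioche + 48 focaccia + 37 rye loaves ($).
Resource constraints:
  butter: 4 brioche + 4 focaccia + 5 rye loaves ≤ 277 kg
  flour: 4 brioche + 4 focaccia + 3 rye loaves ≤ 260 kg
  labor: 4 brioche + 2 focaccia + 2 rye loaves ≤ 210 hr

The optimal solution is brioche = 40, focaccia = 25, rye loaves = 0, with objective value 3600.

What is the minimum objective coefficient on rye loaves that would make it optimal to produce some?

39

At the optimum: butter uses 260 of 277 (slack = 17); flour uses 260 of 260 (binding); labor uses 210 of 210 (binding).
Since butter is not tight, its dual is 0.
From A_Bᵀ y = c: 4·y_flour + 4·y_labor = 60; 4·y_flour + 2·y_labor = 48.
Solving: y_flour = 9, y_labor = 6.
rye loaves enters the basis when its profit ≥ yᵀa₃ = 9·3 + 6·2 = 39.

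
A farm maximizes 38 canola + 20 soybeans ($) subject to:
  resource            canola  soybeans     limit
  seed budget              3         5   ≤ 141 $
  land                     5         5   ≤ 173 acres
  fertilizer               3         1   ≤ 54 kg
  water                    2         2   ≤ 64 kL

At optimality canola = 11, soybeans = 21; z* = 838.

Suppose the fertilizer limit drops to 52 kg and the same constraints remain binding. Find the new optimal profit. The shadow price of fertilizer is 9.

Δb = -2, so new z* = 838 + (9)·(-2) = 838 − 18 = 820.

820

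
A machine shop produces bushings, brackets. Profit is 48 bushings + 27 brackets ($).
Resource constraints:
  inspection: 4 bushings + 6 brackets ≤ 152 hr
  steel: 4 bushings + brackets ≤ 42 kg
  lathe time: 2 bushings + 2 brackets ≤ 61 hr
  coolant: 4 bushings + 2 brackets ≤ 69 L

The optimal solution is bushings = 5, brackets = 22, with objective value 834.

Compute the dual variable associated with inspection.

Binding: inspection and steel. Non-binding: lathe time (7 unused), coolant (5 unused).
Slack constraints have shadow price 0 (complementary slackness).
Dual feasibility on the basic columns requires 4·y_inspection + 4·y_steel = 48, 6·y_inspection + 1·y_steel = 27.
This yields shadow prices y_inspection = 3, y_steel = 9.
Shadow price of inspection = 3.

3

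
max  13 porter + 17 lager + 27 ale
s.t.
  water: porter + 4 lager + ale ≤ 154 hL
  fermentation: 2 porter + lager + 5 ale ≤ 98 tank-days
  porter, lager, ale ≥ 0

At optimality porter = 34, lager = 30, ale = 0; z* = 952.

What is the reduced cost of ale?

-1

Both water and fermentation are binding at x*.
From A_Bᵀ y = c: 1·y_water + 2·y_fermentation = 13; 4·y_water + 1·y_fermentation = 17.
Solving: y_water = 3, y_fermentation = 5.
Reduced cost of ale: c₃ − yᵀa₃ = 27 − (3·1 + 5·5) = 27 − 28 = -1.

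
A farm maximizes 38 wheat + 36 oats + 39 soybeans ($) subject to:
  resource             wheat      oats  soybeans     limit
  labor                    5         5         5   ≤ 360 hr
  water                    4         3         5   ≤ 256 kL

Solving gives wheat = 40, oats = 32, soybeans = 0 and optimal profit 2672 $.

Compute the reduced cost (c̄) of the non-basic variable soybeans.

-1

Check each constraint at x*: labor 360/360 (tight); water 256/256 (tight).
The binding rows give the dual system: 5·y_labor + 4·y_water = 38 and 5·y_labor + 3·y_water = 36.
Solving: y_labor = 6, y_water = 2.
Reduced cost of soybeans: c₃ − yᵀa₃ = 39 − (6·5 + 2·5) = 39 − 40 = -1.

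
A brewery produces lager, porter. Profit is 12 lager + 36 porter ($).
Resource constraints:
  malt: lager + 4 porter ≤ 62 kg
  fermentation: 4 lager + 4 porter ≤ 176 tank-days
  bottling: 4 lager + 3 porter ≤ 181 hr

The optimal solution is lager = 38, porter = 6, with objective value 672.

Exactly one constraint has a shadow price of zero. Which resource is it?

bottling

malt: 62/62 (binding)
fermentation: 176/176 (binding)
bottling: 170/181 (slack 11)
By complementary slackness, a constraint with positive slack has shadow price 0 → bottling.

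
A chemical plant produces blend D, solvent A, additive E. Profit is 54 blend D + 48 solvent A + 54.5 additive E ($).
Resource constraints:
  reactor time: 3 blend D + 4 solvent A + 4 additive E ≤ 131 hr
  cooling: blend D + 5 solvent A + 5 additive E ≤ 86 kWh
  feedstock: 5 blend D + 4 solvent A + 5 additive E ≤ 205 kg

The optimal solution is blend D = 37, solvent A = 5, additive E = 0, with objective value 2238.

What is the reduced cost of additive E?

At the optimum: reactor time uses 131 of 131 (binding); cooling uses 62 of 86 (slack = 24); feedstock uses 205 of 205 (binding).
Since cooling is not tight, its dual is 0.
The binding rows give the dual system: 3·y_reactor time + 5·y_feedstock = 54 and 4·y_reactor time + 4·y_feedstock = 48.
Solving: y_reactor time = 3, y_feedstock = 9.
Reduced cost of additive E: c₃ − yᵀa₃ = 54.5 − (3·4 + 9·5) = 54.5 − 57 = -2.5.

-2.5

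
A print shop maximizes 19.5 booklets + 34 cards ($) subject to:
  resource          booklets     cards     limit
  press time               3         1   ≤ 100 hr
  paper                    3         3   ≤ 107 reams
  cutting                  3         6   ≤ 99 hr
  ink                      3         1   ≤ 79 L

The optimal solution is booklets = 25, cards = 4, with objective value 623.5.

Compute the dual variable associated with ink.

1

Check each constraint at x*: press time 79/100 (slack 21); paper 87/107 (slack 20); cutting 99/99 (tight); ink 79/79 (tight).
Slack constraints have shadow price 0 (complementary slackness).
The binding rows give the dual system: 3·y_cutting + 3·y_ink = 19.5 and 6·y_cutting + 1·y_ink = 34.
This yields shadow prices y_cutting = 5.5, y_ink = 1.
Shadow price of ink = 1.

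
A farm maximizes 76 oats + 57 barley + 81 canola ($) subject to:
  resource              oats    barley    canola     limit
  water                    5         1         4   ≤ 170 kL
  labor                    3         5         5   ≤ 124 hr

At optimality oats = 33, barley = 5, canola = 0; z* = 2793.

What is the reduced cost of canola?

At the optimum: water uses 170 of 170 (binding); labor uses 124 of 124 (binding).
Dual feasibility on the basic columns requires 5·y_water + 3·y_labor = 76, 1·y_water + 5·y_labor = 57.
This yields shadow prices y_water = 9.5, y_labor = 9.5.
Reduced cost of canola: c₃ − yᵀa₃ = 81 − (9.5·4 + 9.5·5) = 81 − 85.5 = -4.5.

-4.5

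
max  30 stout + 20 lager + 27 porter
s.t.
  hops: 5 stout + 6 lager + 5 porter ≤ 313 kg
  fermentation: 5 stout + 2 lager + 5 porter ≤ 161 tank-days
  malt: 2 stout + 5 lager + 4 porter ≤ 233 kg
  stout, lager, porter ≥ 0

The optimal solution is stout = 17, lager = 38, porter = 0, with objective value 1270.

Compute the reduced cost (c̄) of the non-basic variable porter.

-3

Binding: hops and fermentation. Non-binding: malt (9 unused).
Since malt is not tight, its dual is 0.
Dual feasibility on the basic columns requires 5·y_hops + 5·y_fermentation = 30, 6·y_hops + 2·y_fermentation = 20.
Solving: y_hops = 2, y_fermentation = 4.
Reduced cost of porter: c₃ − yᵀa₃ = 27 − (2·5 + 4·5) = 27 − 30 = -3.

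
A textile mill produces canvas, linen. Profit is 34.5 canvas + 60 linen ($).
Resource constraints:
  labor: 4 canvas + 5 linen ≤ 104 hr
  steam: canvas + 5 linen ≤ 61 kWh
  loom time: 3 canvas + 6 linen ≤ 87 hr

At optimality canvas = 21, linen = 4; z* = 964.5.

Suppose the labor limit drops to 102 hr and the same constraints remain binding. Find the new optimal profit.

958.5

Check each constraint at x*: labor 104/104 (tight); steam 41/61 (slack 20); loom time 87/87 (tight).
By complementary slackness, y = 0 for the non-binding constraint.
The binding rows give the dual system: 4·y_labor + 3·y_loom time = 34.5 and 5·y_labor + 6·y_loom time = 60.
This yields shadow prices y_labor = 3, y_loom time = 7.5.
Δz = y_labor·Δb = 3 × (-2) = -6, so new z* = 964.5 − 6 = 958.5.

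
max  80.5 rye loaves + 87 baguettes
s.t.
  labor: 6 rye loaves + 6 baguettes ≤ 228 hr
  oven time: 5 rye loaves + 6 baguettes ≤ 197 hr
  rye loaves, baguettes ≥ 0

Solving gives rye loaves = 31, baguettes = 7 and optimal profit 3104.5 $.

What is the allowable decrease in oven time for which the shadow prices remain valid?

Binding constraints: labor, oven time. The basis is B = [[6,6],[5,6]] with det 6.
Per unit decrease in oven time, x* moves by d = (1, -1).
The basis stays optimal until baguettes reaches 0; allowable decrease = 7 hr.

7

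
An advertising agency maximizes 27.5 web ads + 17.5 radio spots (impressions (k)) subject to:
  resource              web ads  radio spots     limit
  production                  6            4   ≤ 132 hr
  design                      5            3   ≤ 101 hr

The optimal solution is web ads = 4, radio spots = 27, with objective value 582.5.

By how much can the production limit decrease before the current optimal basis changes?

Binding constraints: production, design. The basis is B = [[6,4],[5,3]] with det -2.
Per unit decrease in production, x* moves by d = (1.5, -2.5).
The basis stays optimal until radio spots reaches 0; allowable decrease = 10.8 hr.

10.8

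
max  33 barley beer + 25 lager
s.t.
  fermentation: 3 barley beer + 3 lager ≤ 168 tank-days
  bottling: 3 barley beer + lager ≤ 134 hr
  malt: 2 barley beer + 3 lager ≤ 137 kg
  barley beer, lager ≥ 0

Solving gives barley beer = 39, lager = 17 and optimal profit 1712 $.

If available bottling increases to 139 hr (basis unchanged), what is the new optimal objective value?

Binding: fermentation and bottling. Non-binding: malt (8 unused).
By complementary slackness, y = 0 for the non-binding constraint.
Dual feasibility on the basic columns requires 3·y_fermentation + 3·y_bottling = 33, 3·y_fermentation + 1·y_bottling = 25.
Solving: y_fermentation = 7, y_bottling = 4.
Δz = y_bottling·Δb = 4 × (5) = 20, so new z* = 1712 + 20 = 1732.

1732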